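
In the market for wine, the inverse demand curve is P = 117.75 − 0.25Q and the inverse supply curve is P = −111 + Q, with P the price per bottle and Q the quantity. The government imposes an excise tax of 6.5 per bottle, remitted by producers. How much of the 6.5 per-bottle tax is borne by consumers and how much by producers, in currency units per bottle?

Rewrite in direct form: Qd = 471 − 4P and Qs = P + 111.
Before the tax: set 471 − 4P = P + 111 → P* = 72, Q* = 183.
With the tax collected from producers, supply shifts: Qs = (P − 6.5) + 111.
Solving gives Q = 177.8 with consumers paying 73.3 and producers receiving 66.8 (the 6.5 wedge).
Burden on consumers: 1.3; on producers: 5.2. (They sum to 6.5.)

Consumers bear 1.3 per bottle; producers bear 5.2 per bottle.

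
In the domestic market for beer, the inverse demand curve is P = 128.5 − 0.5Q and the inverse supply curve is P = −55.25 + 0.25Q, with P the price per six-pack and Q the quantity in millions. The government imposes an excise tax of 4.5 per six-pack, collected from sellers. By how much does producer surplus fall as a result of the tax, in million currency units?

Inverting to Q(P) form: Qd = 257 − 2P; Qs = 4P + 221.
Without the tax, 257 − 2P = 4P + 221 gives 6P = 36, so P* = 6 and Q* = 245.
With the tax collected from sellers, supply shifts: Qs = 4(P − 4.5) + 221.
New equilibrium: buyers pay 9, sellers receive 4.5, Q = 239. (Wedge: Pb − Ps = 4.5.)
ΔPS is the trapezoid between Q = 239 and Q = 245 of height 1.5: ½ · (245 + 239) · 1.5 = 363.

Producer surplus falls by 363 million.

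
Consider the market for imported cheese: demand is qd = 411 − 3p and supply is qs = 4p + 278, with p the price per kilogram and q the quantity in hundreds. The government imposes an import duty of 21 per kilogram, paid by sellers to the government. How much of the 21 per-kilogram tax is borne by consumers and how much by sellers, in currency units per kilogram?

Before the tax: set 411 − 3p = 4p + 278 → p* = 19, q* = 354.
With the tax collected from sellers, supply shifts: qs = 4(p − 21) + 278.
New equilibrium: consumers pay 31, sellers receive 10, q = 318. (Wedge: pb − ps = 21.)
Burden on consumers: 12; on sellers: 9. (They sum to 21.)
The less price-elastic side of the market bears the larger share of a per-unit tax.

Consumers bear 12 per kilogram; sellers bear 9 per kilogram.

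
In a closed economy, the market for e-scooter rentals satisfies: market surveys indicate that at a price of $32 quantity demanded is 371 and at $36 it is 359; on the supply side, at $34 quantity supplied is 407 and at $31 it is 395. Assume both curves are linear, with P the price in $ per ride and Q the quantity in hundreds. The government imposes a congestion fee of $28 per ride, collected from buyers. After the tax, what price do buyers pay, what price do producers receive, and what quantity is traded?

Demand slope: (359 − 371)/(36 − 32) = -3, so Qd = 467 − 3P.
Supply slope: (395 − 407)/(31 − 34) = 4, so Qs = 4P + 271.
Without the tax, 467 − 3P = 4P + 271 gives 7P = 196, so P* = $28 and Q* = 383.
With the tax collected from buyers, demand (in seller-price terms) shifts: Qd = 467 − 3(P + 28).
Solving gives Q = 335 with buyers paying $44 and producers receiving $16 (the $28 wedge).

Buyers pay $44; producers receive $16; quantity = 335.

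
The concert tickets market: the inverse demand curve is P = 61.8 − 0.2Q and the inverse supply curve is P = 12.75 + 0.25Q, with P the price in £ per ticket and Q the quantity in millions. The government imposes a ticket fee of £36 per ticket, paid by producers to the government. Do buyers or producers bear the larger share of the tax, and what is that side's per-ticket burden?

Producers bear the larger share: £20 per ticket.

Inverting to Q(P) form: Qd = 309 − 5P; Qs = 4P − 51.
Without the tax, 309 − 5P = 4P − 51 gives 9P = 360, so P* = £40 and Q* = 109.
With the tax collected from producers, supply shifts: Qs = 4(P − 36) − 51.
Solving gives Q = 29 with buyers paying £56 and producers receiving £20 (the £36 wedge).
Per-ticket burden: buyers £16, producers £20.
Producers take the larger share because supply is less price-elastic here (demand slope 5 vs supply slope 4).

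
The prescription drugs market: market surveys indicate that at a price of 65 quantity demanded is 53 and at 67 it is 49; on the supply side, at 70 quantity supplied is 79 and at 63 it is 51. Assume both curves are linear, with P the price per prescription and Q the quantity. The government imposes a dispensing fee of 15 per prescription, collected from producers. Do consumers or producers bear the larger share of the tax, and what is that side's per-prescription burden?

Demand slope: (49 − 53)/(67 − 65) = -2, so Qd = 183 − 2P.
Supply slope: (51 − 79)/(63 − 70) = 4, so Qs = 4P − 201.
Without the tax, 183 − 2P = 4P − 201 gives 6P = 384, so P* = 64 and Q* = 55.
With the tax collected from producers, supply shifts: Qs = 4(P − 15) − 201.
New equilibrium: consumers pay 74, producers receive 59, Q = 35. (Wedge: Pb − Ps = 15.)
Per-prescription burden: consumers 10, producers 5.
Consumers take the larger share because demand is less price-elastic here (demand slope 2 vs supply slope 4).
The less price-elastic side of the market bears the larger share of a per-unit tax.

Consumers bear the larger share: 10 per prescription.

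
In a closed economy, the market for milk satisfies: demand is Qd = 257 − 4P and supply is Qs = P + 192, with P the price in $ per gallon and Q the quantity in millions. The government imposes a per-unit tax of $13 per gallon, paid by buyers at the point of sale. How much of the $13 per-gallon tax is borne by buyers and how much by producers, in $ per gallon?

Before the tax: set 257 − 4P = P + 192 → P* = $13, Q* = 205.
With the tax collected from buyers, demand (in seller-price terms) shifts: Qd = 257 − 4(P + 13).
New equilibrium: buyers pay $15.6, producers receive $2.6, Q = 194.6. (Wedge: Pb − Ps = 13.)
Burden on buyers: $2.6; on producers: $10.4. (They sum to $13.)
The less price-elastic side of the market bears the larger share of a per-unit tax.

Buyers bear $2.6 per gallon; producers bear $10.4 per gallon.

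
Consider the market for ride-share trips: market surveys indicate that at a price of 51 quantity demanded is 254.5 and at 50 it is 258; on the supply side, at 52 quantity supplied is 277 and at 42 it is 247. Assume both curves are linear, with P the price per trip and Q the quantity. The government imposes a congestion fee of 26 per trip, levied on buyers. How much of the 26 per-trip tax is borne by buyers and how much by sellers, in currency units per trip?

Demand slope: (258 − 254.5)/(50 − 51) = -3.5, so Qd = 433 − 3.5P.
Supply slope: (247 − 277)/(42 − 52) = 3, so Qs = 3P + 121.
Before the tax: set 433 − 3.5P = 3P + 121 → P* = 48, Q* = 265.
With the tax collected from buyers, demand (in seller-price terms) shifts: Qd = 433 − 3.5(P + 26).
Solving gives Q = 223 with buyers paying 60 and sellers receiving 34 (the 26 wedge).
Burden on buyers: 12; on sellers: 14. (They sum to 26.)
The less price-elastic side of the market bears the larger share of a per-unit tax.

Buyers bear 12 per trip; sellers bear 14 per trip.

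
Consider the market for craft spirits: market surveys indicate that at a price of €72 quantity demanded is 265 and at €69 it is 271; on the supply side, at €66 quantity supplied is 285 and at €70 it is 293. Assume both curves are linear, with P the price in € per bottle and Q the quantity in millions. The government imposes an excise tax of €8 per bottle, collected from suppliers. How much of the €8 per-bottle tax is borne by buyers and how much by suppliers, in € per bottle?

Demand slope: (271 − 265)/(69 − 72) = -2, so Qd = 409 − 2P.
Supply slope: (293 − 285)/(70 − 66) = 2, so Qs = 2P + 153.
Without the tax, 409 − 2P = 2P + 153 gives 4P = 256, so P* = €64 and Q* = 281.
With the tax collected from suppliers, supply shifts: Qs = 2(P − 8) + 153.
Solving gives Q = 273 with buyers paying €68 and suppliers receiving €60 (the €8 wedge).
Burden on buyers: €4; on suppliers: €4. (They sum to €8.)

Buyers bear €4 per bottle; suppliers bear €4 per bottle.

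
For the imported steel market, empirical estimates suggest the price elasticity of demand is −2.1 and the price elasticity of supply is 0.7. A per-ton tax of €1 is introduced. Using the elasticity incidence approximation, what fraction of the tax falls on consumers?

Incidence ratio: consumers' share ≈ εs / (εs + |εd|) = 0.7 / (0.7 + 2.1) = 0.25.
Supply is the less elastic side, so consumers bear the smaller share.

Consumers' share ≈ 0.25.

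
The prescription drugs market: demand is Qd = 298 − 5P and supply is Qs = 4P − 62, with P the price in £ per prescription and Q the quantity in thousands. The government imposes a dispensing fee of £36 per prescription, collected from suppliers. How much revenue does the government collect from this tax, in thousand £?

Before the tax: set 298 − 5P = 4P − 62 → P* = £40, Q* = 98.
With the tax collected from suppliers, supply shifts: Qs = 4(P − 36) − 62.
New equilibrium: consumers pay £56, suppliers receive £20, Q = 18. (Wedge: Pb − Ps = 36.)
Revenue = t · Q = 36 · 18 = £648.

Tax revenue = £648 thousand.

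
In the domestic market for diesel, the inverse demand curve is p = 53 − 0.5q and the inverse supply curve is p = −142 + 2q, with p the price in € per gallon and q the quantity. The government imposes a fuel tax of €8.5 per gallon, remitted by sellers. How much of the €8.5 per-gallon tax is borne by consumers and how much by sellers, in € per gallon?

Rewrite in direct form: qd = 106 − 2p and qs = 0.5p + 71.
Without the tax, 106 − 2p = 0.5p + 71 gives 2.5p = 35, so p* = €14 and q* = 78.
With the tax collected from sellers, supply shifts: qs = 0.5(p − 8.5) + 71.
Solving gives q = 74.6 with consumers paying €15.7 and sellers receiving €7.2 (the €8.5 wedge).
Burden on consumers: €1.7; on sellers: €6.8. (They sum to €8.5.)
The less price-elastic side of the market bears the larger share of a per-unit tax.

Consumers bear €1.7 per gallon; sellers bear €6.8 per gallon.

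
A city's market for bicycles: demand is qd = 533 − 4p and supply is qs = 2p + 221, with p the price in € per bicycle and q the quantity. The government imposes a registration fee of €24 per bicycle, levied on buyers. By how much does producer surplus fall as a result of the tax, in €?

Producer surplus falls by €4944.

Before the tax: set 533 − 4p = 2p + 221 → p* = €52, q* = 325.
With the tax collected from buyers, demand (in seller-price terms) shifts: qd = 533 − 4(p + 24).
New equilibrium: buyers pay €60, producers receive €36, q = 293. (Wedge: pb − ps = 24.)
ΔPS is the trapezoid between Q = 293 and Q = 325 of height €16: ½ · (325 + 293) · 16 = €4944.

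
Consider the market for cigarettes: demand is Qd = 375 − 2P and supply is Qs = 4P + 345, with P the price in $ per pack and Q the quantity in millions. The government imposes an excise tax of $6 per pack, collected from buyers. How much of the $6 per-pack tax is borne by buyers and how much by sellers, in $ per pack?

Buyers bear $4 per pack; sellers bear $2 per pack.

Without the tax, 375 − 2P = 4P + 345 gives 6P = 30, so P* = $5 and Q* = 365.
With the tax collected from buyers, demand (in seller-price terms) shifts: Qd = 375 − 2(P + 6).
New equilibrium: buyers pay $9, sellers receive $3, Q = 357. (Wedge: Pb − Ps = 6.)
Burden on buyers: $4; on sellers: $2. (They sum to $6.)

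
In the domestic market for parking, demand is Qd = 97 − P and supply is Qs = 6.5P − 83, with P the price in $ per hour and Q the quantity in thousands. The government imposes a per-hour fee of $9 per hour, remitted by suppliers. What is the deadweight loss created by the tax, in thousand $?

Without the tax, 97 − P = 6.5P − 83 gives 7.5P = 180, so P* = $24 and Q* = 73.
With the tax collected from suppliers, supply shifts: Qs = 6.5(P − 9) − 83.
Solving gives Q = 65.2 with buyers paying $31.8 and suppliers receiving $22.8 (the $9 wedge).
Quantity falls by |ΔQ| = |73 − 65.2| = 7.8.
DWL = ½ · t · |ΔQ| = ½ · 9 · 7.8 = $35.1.

Deadweight loss = $35.1 thousand.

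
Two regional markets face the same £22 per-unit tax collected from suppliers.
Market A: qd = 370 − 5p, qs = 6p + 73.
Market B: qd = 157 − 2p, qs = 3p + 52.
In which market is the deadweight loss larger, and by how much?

Market A, by £369.6.

Market A: pre-tax p* = £27, q* = 235; post-tax q = 175; deadweight loss = £660.
Market B: pre-tax p* = £21, q* = 115; post-tax q = 88.6; deadweight loss = £290.4.
Difference: £660 vs £290.4 → market A is larger by £369.6.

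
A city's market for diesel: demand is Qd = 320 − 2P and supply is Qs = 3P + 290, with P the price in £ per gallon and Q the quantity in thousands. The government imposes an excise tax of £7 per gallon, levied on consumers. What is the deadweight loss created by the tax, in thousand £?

Deadweight loss = £29.4 thousand.

Without the tax, 320 − 2P = 3P + 290 gives 5P = 30, so P* = £6 and Q* = 308.
With the tax collected from consumers, demand (in seller-price terms) shifts: Qd = 320 − 2(P + 7).
New equilibrium: consumers pay £10.2, suppliers receive £3.2, Q = 299.6. (Wedge: Pb − Ps = 7.)
Quantity falls by |ΔQ| = |308 − 299.6| = 8.4.
DWL = ½ · t · |ΔQ| = ½ · 7 · 8.4 = £29.4.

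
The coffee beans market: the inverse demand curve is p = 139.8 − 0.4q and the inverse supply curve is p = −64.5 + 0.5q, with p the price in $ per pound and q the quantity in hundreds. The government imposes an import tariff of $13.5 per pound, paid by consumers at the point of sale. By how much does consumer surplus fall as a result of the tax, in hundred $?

Inverting to q(p) form: qd = 349.5 − 2.5p; qs = 2p + 129.
Before the tax: set 349.5 − 2.5p = 2p + 129 → p* = $49, q* = 227.
With the tax collected from consumers, demand (in seller-price terms) shifts: qd = 349.5 − 2.5(p + 13.5).
New equilibrium: consumers pay $55, sellers receive $41.5, q = 212. (Wedge: pb − ps = 13.5.)
ΔCS is the trapezoid between Q = 212 and Q = 227 of height $6: ½ · (227 + 212) · 6 = $1317.

Consumer surplus falls by $1317 hundred.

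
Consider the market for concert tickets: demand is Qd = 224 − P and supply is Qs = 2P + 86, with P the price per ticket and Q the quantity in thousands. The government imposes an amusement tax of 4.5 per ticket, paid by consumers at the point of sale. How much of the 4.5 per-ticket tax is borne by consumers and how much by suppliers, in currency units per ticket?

Consumers bear 3 per ticket; suppliers bear 1.5 per ticket.

Before the tax: set 224 − P = 2P + 86 → P* = 46, Q* = 178.
With the tax collected from consumers, demand (in seller-price terms) shifts: Qd = 224 − (P + 4.5).
New equilibrium: consumers pay 49, suppliers receive 44.5, Q = 175. (Wedge: Pb − Ps = 4.5.)
Burden on consumers: 3; on suppliers: 1.5. (They sum to 4.5.)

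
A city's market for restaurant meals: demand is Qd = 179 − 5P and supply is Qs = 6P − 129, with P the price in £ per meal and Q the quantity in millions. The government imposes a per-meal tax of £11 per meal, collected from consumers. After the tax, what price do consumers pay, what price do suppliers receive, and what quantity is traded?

Consumers pay £34; suppliers receive £23; quantity = 9.

Before the tax: set 179 − 5P = 6P − 129 → P* = £28, Q* = 39.
With the tax collected from consumers, demand (in seller-price terms) shifts: Qd = 179 − 5(P + 11).
Solving gives Q = 9 with consumers paying £34 and suppliers receiving £23 (the £11 wedge).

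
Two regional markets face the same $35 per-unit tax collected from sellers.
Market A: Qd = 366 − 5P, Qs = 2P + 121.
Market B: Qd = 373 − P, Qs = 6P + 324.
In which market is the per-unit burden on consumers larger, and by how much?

Market B, by $20.

Market A: pre-tax P* = $35, Q* = 191; post-tax Q = 141; per-unit burden on consumers = $10.
Market B: pre-tax P* = $7, Q* = 366; post-tax Q = 336; per-unit burden on consumers = $30.
Difference: $10 vs $30 → market B is larger by $20.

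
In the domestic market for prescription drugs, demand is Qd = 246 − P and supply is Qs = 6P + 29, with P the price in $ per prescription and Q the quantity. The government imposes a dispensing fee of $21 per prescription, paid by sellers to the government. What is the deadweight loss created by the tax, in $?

Without the tax, 246 − P = 6P + 29 gives 7P = 217, so P* = $31 and Q* = 215.
With the tax collected from sellers, supply shifts: Qs = 6(P − 21) + 29.
New equilibrium: buyers pay $49, sellers receive $28, Q = 197. (Wedge: Pb − Ps = 21.)
Quantity falls by |ΔQ| = |215 − 197| = 18.
DWL = ½ · t · |ΔQ| = ½ · 21 · 18 = $189.

Deadweight loss = $189.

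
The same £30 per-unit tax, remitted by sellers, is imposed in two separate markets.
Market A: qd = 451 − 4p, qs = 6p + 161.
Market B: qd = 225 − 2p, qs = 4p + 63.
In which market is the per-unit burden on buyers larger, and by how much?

Market A: pre-tax p* = £29, q* = 335; post-tax q = 263; per-unit burden on buyers = £18.
Market B: pre-tax p* = £27, q* = 171; post-tax q = 131; per-unit burden on buyers = £20.
Difference: £18 vs £20 → market B is larger by £2.

Market B, by £2.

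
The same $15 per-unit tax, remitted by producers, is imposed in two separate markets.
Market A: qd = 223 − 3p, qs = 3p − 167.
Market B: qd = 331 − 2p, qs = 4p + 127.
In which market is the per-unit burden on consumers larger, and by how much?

Market A: pre-tax p* = $65, q* = 28; post-tax q = 5.5; per-unit burden on consumers = $7.5.
Market B: pre-tax p* = $34, q* = 263; post-tax q = 243; per-unit burden on consumers = $10.
Difference: $7.5 vs $10 → market B is larger by $2.5.

Market B, by $2.5.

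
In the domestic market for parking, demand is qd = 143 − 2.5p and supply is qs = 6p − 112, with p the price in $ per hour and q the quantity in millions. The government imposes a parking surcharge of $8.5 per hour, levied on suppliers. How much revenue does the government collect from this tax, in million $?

Before the tax: set 143 − 2.5p = 6p − 112 → p* = $30, q* = 68.
With the tax collected from suppliers, supply shifts: qs = 6(p − 8.5) − 112.
Solving gives q = 53 with buyers paying $36 and suppliers receiving $27.5 (the $8.5 wedge).
Revenue = t · Q = 8.5 · 53 = $450.5.

Tax revenue = $450.5 million.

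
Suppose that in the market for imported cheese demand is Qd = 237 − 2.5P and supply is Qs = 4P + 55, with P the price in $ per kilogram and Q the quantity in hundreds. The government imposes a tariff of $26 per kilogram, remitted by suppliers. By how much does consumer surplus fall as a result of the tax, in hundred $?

Consumer surplus falls by $2352 hundred.

Without the tax, 237 − 2.5P = 4P + 55 gives 6.5P = 182, so P* = $28 and Q* = 167.
With the tax collected from suppliers, supply shifts: Qs = 4(P − 26) + 55.
New equilibrium: buyers pay $44, suppliers receive $18, Q = 127. (Wedge: Pb − Ps = 26.)
ΔCS is the trapezoid between Q = 127 and Q = 167 of height $16: ½ · (167 + 127) · 16 = $2352.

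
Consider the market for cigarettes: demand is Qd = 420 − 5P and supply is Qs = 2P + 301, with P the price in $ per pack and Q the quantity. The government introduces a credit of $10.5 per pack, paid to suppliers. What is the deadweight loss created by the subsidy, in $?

Deadweight loss = $78.75.

Without the subsidy, 420 − 5P = 2P + 301 gives 7P = 119, so P* = $17 and Q* = 335.
With a per-unit subsidy paid to suppliers, each receives P + 10.5 per unit sold, so supply becomes Qs = 2(P + 10.5) + 301.
New equilibrium: consumers pay $14, suppliers receive $24.5, Q = 350. (Wedge: Pb − Ps = −10.5.)
Quantity rises by |ΔQ| = |335 − 350| = 15.
DWL = ½ · t · |ΔQ| = ½ · 10.5 · 15 = $78.75.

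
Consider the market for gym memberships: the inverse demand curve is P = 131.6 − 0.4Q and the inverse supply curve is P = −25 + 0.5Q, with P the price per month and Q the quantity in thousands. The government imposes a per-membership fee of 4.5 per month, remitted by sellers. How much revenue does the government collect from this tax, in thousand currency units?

Tax revenue = 760.5 thousand.

Inverting to Q(P) form: Qd = 329 − 2.5P; Qs = 2P + 50.
Before the tax: set 329 − 2.5P = 2P + 50 → P* = 62, Q* = 174.
With the tax collected from sellers, supply shifts: Qs = 2(P − 4.5) + 50.
New equilibrium: buyers pay 64, sellers receive 59.5, Q = 169. (Wedge: Pb − Ps = 4.5.)
Revenue = t · Q = 4.5 · 169 = 760.5.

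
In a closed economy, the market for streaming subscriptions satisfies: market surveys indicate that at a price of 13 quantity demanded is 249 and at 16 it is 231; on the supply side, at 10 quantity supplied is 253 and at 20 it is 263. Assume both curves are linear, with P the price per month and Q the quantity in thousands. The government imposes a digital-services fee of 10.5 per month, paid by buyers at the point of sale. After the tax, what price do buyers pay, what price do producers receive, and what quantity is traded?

Buyers pay 13.5; producers receive 3; quantity = 246.

Demand slope: (231 − 249)/(16 − 13) = -6, so Qd = 327 − 6P.
Supply slope: (263 − 253)/(20 − 10) = 1, so Qs = P + 243.
Before the tax: set 327 − 6P = P + 243 → P* = 12, Q* = 255.
With the tax collected from buyers, demand (in seller-price terms) shifts: Qd = 327 − 6(P + 10.5).
Solving gives Q = 246 with buyers paying 13.5 and producers receiving 3 (the 10.5 wedge).
The less price-elastic side of the market bears the larger share of a per-unit tax.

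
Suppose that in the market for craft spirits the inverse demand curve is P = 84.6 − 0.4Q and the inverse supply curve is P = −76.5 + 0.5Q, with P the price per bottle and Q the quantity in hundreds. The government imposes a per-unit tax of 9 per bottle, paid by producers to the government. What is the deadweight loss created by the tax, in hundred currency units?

Deadweight loss = 45 hundred.

Rewrite in direct form: Qd = 211.5 − 2.5P and Qs = 2P + 153.
Before the tax: set 211.5 − 2.5P = 2P + 153 → P* = 13, Q* = 179.
With the tax collected from producers, supply shifts: Qs = 2(P − 9) + 153.
New equilibrium: buyers pay 17, producers receive 8, Q = 169. (Wedge: Pb − Ps = 9.)
Quantity falls by |ΔQ| = |179 − 169| = 10.
DWL = ½ · t · |ΔQ| = ½ · 9 · 10 = 45.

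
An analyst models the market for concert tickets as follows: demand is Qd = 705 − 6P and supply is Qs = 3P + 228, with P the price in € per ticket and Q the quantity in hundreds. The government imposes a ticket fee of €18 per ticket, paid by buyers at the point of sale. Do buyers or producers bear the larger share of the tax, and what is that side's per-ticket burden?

Producers bear the larger share: €12 per ticket.

Before the tax: set 705 − 6P = 3P + 228 → P* = €53, Q* = 387.
With the tax collected from buyers, demand (in seller-price terms) shifts: Qd = 705 − 6(P + 18).
Solving gives Q = 351 with buyers paying €59 and producers receiving €41 (the €18 wedge).
Per-ticket burden: buyers €6, producers €12.
Producers take the larger share because supply is less price-elastic here (demand slope 6 vs supply slope 3).
The less price-elastic side of the market bears the larger share of a per-unit tax.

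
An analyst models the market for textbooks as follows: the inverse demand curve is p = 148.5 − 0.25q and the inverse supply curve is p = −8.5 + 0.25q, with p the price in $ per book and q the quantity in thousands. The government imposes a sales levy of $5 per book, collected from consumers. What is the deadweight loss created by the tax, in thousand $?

Inverting to q(p) form: qd = 594 − 4p; qs = 4p + 34.
Before the tax: set 594 − 4p = 4p + 34 → p* = $70, q* = 314.
With the tax collected from consumers, demand (in seller-price terms) shifts: qd = 594 − 4(p + 5).
New equilibrium: consumers pay $72.5, suppliers receive $67.5, q = 304. (Wedge: pb − ps = 5.)
Quantity falls by |ΔQ| = |314 − 304| = 10.
DWL = ½ · t · |ΔQ| = ½ · 5 · 10 = $25.

Deadweight loss = $25 thousand.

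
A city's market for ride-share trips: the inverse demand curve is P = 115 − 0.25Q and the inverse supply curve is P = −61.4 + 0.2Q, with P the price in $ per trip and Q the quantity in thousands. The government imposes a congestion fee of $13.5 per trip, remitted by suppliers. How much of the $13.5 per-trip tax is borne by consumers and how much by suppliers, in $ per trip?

Consumers bear $7.5 per trip; suppliers bear $6 per trip.

Inverting to Q(P) form: Qd = 460 − 4P; Qs = 5P + 307.
Before the tax: set 460 − 4P = 5P + 307 → P* = $17, Q* = 392.
With the tax collected from suppliers, supply shifts: Qs = 5(P − 13.5) + 307.
New equilibrium: consumers pay $24.5, suppliers receive $11, Q = 362. (Wedge: Pb − Ps = 13.5.)
Burden on consumers: $7.5; on suppliers: $6. (They sum to $13.5.)
The less price-elastic side of the market bears the larger share of a per-unit tax.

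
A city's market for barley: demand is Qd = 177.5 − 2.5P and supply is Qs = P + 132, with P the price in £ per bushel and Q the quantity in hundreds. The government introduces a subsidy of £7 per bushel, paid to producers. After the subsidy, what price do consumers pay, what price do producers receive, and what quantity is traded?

Consumers pay £11; producers receive £18; quantity = 150.

Without the subsidy, 177.5 − 2.5P = P + 132 gives 3.5P = 45.5, so P* = £13 and Q* = 145.
With a per-unit subsidy paid to producers, each receives P + 7 per unit sold, so supply becomes Qs = (P + 7) + 132.
Solving gives Q = 150 with consumers paying £11 and producers receiving £18 (the £7 wedge).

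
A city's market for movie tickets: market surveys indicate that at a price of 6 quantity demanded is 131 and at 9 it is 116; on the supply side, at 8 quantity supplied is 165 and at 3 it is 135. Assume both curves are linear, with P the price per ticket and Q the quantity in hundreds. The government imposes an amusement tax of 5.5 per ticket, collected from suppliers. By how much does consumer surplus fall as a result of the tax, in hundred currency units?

Demand slope: (116 − 131)/(9 − 6) = -5, so Qd = 161 − 5P.
Supply slope: (135 − 165)/(3 − 8) = 6, so Qs = 6P + 117.
Without the tax, 161 − 5P = 6P + 117 gives 11P = 44, so P* = 4 and Q* = 141.
With the tax collected from suppliers, supply shifts: Qs = 6(P − 5.5) + 117.
Solving gives Q = 126 with buyers paying 7 and suppliers receiving 1.5 (the 5.5 wedge).
ΔCS is the trapezoid between Q = 126 and Q = 141 of height 3: ½ · (141 + 126) · 3 = 400.5.

Consumer surplus falls by 400.5 hundred.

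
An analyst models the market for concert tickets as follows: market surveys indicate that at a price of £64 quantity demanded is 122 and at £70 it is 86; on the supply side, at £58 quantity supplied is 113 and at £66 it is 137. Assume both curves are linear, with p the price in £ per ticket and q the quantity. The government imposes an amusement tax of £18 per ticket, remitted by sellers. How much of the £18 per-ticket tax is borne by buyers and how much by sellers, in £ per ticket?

Demand slope: (86 − 122)/(70 − 64) = -6, so qd = 506 − 6p.
Supply slope: (137 − 113)/(66 − 58) = 3, so qs = 3p − 61.
Before the tax: set 506 − 6p = 3p − 61 → p* = £63, q* = 128.
With the tax collected from sellers, supply shifts: qs = 3(p − 18) − 61.
New equilibrium: buyers pay £69, sellers receive £51, q = 92. (Wedge: pb − ps = 18.)
Burden on buyers: £6; on sellers: £12. (They sum to £18.)

Buyers bear £6 per ticket; sellers bear £12 per ticket.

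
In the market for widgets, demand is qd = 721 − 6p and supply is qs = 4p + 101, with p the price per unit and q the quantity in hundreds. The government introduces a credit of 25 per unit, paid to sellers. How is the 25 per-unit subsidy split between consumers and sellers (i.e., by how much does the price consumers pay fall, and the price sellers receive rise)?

Consumers gain 10 per unit; sellers gain 15 per unit.

Before the subsidy: set 721 − 6p = 4p + 101 → p* = 62, q* = 349.
With a per-unit subsidy paid to sellers, each receives p + 25 per unit sold, so supply becomes qs = 4(p + 25) + 101.
Solving gives q = 409 with consumers paying 52 and sellers receiving 77 (the 25 wedge).
Gain to consumers: 10; to sellers: 15. (They sum to 25.)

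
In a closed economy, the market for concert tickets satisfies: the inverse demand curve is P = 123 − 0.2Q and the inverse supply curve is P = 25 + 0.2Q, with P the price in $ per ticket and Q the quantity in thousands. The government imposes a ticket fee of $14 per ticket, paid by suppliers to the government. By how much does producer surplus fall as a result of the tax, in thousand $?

Producer surplus falls by $1592.5 thousand.

Rewrite in direct form: Qd = 615 − 5P and Qs = 5P − 125.
Without the tax, 615 − 5P = 5P − 125 gives 10P = 740, so P* = $74 and Q* = 245.
With the tax collected from suppliers, supply shifts: Qs = 5(P − 14) − 125.
New equilibrium: consumers pay $81, suppliers receive $67, Q = 210. (Wedge: Pb − Ps = 14.)
ΔPS is the trapezoid between Q = 210 and Q = 245 of height $7: ½ · (245 + 210) · 7 = $1592.5.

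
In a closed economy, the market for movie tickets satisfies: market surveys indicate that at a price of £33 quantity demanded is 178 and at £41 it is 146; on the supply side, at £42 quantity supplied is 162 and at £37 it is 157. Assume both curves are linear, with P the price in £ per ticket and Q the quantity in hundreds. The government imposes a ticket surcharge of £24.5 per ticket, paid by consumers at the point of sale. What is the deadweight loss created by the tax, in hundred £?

Demand slope: (146 − 178)/(41 − 33) = -4, so Qd = 310 − 4P.
Supply slope: (157 − 162)/(37 − 42) = 1, so Qs = P + 120.
Without the tax, 310 − 4P = P + 120 gives 5P = 190, so P* = £38 and Q* = 158.
With the tax collected from consumers, demand (in seller-price terms) shifts: Qd = 310 − 4(P + 24.5).
Solving gives Q = 138.4 with consumers paying £42.9 and producers receiving £18.4 (the £24.5 wedge).
Quantity falls by |ΔQ| = |158 − 138.4| = 19.6.
DWL = ½ · t · |ΔQ| = ½ · 24.5 · 19.6 = £240.1.

Deadweight loss = £240.1 hundred.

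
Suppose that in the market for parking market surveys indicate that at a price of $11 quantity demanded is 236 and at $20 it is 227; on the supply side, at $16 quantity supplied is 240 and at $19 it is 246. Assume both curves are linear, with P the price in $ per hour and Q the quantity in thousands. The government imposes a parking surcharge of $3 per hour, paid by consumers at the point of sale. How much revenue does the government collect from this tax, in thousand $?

Demand slope: (227 − 236)/(20 − 11) = -1, so Qd = 247 − P.
Supply slope: (246 − 240)/(19 − 16) = 2, so Qs = 2P + 208.
Before the tax: set 247 − P = 2P + 208 → P* = $13, Q* = 234.
With the tax collected from consumers, demand (in seller-price terms) shifts: Qd = 247 − (P + 3).
New equilibrium: consumers pay $15, suppliers receive $12, Q = 232. (Wedge: Pb − Ps = 3.)
Revenue = t · Q = 3 · 232 = $696.

Tax revenue = $696 thousand.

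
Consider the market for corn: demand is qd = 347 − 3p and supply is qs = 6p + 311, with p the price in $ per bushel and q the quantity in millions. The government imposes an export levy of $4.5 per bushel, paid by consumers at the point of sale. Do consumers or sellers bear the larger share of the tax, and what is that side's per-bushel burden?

Consumers bear the larger share: $3 per bushel.

Before the tax: set 347 − 3p = 6p + 311 → p* = $4, q* = 335.
With the tax collected from consumers, demand (in seller-price terms) shifts: qd = 347 − 3(p + 4.5).
Solving gives q = 326 with consumers paying $7 and sellers receiving $2.5 (the $4.5 wedge).
Per-bushel burden: consumers $3, sellers $1.5.
Consumers take the larger share because demand is less price-elastic here (demand slope 3 vs supply slope 6).
The less price-elastic side of the market bears the larger share of a per-unit tax.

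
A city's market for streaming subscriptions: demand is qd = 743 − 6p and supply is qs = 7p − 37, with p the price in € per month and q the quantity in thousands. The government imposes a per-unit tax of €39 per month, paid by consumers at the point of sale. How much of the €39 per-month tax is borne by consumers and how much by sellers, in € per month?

Before the tax: set 743 − 6p = 7p − 37 → p* = €60, q* = 383.
With the tax collected from consumers, demand (in seller-price terms) shifts: qd = 743 − 6(p + 39).
New equilibrium: consumers pay €81, sellers receive €42, q = 257. (Wedge: pb − ps = 39.)
Burden on consumers: €21; on sellers: €18. (They sum to €39.)

Consumers bear €21 per month; sellers bear €18 per month.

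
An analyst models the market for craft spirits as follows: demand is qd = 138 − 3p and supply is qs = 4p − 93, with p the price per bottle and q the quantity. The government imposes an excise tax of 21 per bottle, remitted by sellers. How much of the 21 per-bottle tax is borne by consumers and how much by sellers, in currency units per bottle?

Consumers bear 12 per bottle; sellers bear 9 per bottle.

Without the tax, 138 − 3p = 4p − 93 gives 7p = 231, so p* = 33 and q* = 39.
With the tax collected from sellers, supply shifts: qs = 4(p − 21) − 93.
Solving gives q = 3 with consumers paying 45 and sellers receiving 24 (the 21 wedge).
Burden on consumers: 12; on sellers: 9. (They sum to 21.)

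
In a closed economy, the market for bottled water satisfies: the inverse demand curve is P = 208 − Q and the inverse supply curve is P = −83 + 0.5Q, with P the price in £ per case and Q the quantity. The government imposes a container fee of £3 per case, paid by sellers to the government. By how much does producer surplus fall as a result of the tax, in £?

Producer surplus falls by £193.

Inverting to Q(P) form: Qd = 208 − P; Qs = 2P + 166.
Without the tax, 208 − P = 2P + 166 gives 3P = 42, so P* = £14 and Q* = 194.
With the tax collected from sellers, supply shifts: Qs = 2(P − 3) + 166.
Solving gives Q = 192 with buyers paying £16 and sellers receiving £13 (the £3 wedge).
ΔPS is the trapezoid between Q = 192 and Q = 194 of height £1: ½ · (194 + 192) · 1 = £193.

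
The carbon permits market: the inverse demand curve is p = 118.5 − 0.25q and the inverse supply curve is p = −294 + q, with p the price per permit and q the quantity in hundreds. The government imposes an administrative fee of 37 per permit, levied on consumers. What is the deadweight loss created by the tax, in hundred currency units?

Inverting to q(p) form: qd = 474 − 4p; qs = p + 294.
Before the tax: set 474 − 4p = p + 294 → p* = 36, q* = 330.
With the tax collected from consumers, demand (in seller-price terms) shifts: qd = 474 − 4(p + 37).
New equilibrium: consumers pay 43.4, producers receive 6.4, q = 300.4. (Wedge: pb − ps = 37.)
Quantity falls by |ΔQ| = |330 − 300.4| = 29.6.
DWL = ½ · t · |ΔQ| = ½ · 37 · 29.6 = 547.6.

Deadweight loss = 547.6 hundred.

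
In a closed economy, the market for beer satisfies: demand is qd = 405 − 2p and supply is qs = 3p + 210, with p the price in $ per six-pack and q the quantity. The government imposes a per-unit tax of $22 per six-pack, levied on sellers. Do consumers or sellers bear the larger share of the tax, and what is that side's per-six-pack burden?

Consumers bear the larger share: $13.2 per six-pack.

Without the tax, 405 − 2p = 3p + 210 gives 5p = 195, so p* = $39 and q* = 327.
With the tax collected from sellers, supply shifts: qs = 3(p − 22) + 210.
Solving gives q = 300.6 with consumers paying $52.2 and sellers receiving $30.2 (the $22 wedge).
Per-six-pack burden: consumers $13.2, sellers $8.8.
Consumers take the larger share because demand is less price-elastic here (demand slope 2 vs supply slope 3).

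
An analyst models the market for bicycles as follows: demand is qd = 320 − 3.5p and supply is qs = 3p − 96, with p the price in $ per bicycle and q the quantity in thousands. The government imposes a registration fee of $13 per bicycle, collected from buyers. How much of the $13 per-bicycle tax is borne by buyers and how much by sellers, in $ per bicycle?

Buyers bear $6 per bicycle; sellers bear $7 per bicycle.

Before the tax: set 320 − 3.5p = 3p − 96 → p* = $64, q* = 96.
With the tax collected from buyers, demand (in seller-price terms) shifts: qd = 320 − 3.5(p + 13).
Solving gives q = 75 with buyers paying $70 and sellers receiving $57 (the $13 wedge).
Burden on buyers: $6; on sellers: $7. (They sum to $13.)
The less price-elastic side of the market bears the larger share of a per-unit tax.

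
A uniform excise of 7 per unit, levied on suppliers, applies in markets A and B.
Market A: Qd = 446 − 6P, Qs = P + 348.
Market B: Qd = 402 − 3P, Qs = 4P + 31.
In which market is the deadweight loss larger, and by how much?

Market B, by 21.

Market A: pre-tax P* = 14, Q* = 362; post-tax Q = 356; deadweight loss = 21.
Market B: pre-tax P* = 53, Q* = 243; post-tax Q = 231; deadweight loss = 42.
Difference: 21 vs 42 → market B is larger by 21.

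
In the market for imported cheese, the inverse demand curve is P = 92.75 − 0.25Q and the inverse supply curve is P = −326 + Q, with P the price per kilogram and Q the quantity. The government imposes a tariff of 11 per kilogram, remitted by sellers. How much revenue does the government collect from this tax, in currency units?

Tax revenue = 3588.2.

Rewrite in direct form: Qd = 371 − 4P and Qs = P + 326.
Without the tax, 371 − 4P = P + 326 gives 5P = 45, so P* = 9 and Q* = 335.
With the tax collected from sellers, supply shifts: Qs = (P − 11) + 326.
New equilibrium: consumers pay 11.2, sellers receive 0.2, Q = 326.2. (Wedge: Pb − Ps = 11.)
Revenue = t · Q = 11 · 326.2 = 3588.2.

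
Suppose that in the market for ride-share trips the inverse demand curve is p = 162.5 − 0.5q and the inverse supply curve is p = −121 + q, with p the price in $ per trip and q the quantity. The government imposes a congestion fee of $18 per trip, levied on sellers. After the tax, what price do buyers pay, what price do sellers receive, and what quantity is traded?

Buyers pay $74; sellers receive $56; quantity = 177.

Inverting to q(p) form: qd = 325 − 2p; qs = p + 121.
Before the tax: set 325 − 2p = p + 121 → p* = $68, q* = 189.
With the tax collected from sellers, supply shifts: qs = (p − 18) + 121.
New equilibrium: buyers pay $74, sellers receive $56, q = 177. (Wedge: pb − ps = 18.)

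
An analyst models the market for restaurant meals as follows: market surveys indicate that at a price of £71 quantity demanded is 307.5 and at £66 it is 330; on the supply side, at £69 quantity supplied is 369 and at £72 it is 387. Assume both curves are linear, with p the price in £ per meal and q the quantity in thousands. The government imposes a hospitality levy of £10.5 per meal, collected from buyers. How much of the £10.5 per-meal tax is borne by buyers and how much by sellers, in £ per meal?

Buyers bear £6 per meal; sellers bear £4.5 per meal.

Demand slope: (330 − 307.5)/(66 − 71) = -4.5, so qd = 627 − 4.5p.
Supply slope: (387 − 369)/(72 − 69) = 6, so qs = 6p − 45.
Before the tax: set 627 − 4.5p = 6p − 45 → p* = £64, q* = 339.
With the tax collected from buyers, demand (in seller-price terms) shifts: qd = 627 − 4.5(p + 10.5).
Solving gives q = 312 with buyers paying £70 and sellers receiving £59.5 (the £10.5 wedge).
Burden on buyers: £6; on sellers: £4.5. (They sum to £10.5.)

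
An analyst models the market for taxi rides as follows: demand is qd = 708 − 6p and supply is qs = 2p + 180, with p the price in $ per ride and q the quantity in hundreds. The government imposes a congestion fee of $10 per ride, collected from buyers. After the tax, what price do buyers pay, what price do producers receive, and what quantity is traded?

Buyers pay $68.5; producers receive $58.5; quantity = 297.

Without the tax, 708 − 6p = 2p + 180 gives 8p = 528, so p* = $66 and q* = 312.
With the tax collected from buyers, demand (in seller-price terms) shifts: qd = 708 − 6(p + 10).
New equilibrium: buyers pay $68.5, producers receive $58.5, q = 297. (Wedge: pb − ps = 10.)
The less price-elastic side of the market bears the larger share of a per-unit tax.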